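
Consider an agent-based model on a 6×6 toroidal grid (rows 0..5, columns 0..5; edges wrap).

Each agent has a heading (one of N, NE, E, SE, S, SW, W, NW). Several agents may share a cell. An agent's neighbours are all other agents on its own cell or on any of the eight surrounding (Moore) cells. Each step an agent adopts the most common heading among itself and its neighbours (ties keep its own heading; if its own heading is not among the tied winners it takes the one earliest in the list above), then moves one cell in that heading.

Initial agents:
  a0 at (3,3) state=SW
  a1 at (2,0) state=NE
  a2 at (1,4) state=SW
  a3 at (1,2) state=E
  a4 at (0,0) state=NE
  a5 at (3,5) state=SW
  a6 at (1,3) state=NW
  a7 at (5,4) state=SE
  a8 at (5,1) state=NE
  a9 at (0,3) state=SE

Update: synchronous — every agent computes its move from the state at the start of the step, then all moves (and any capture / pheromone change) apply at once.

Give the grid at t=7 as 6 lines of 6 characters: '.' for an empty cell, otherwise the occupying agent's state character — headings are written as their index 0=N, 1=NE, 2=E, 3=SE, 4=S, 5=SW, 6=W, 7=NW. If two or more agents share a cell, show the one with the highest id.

t=1: a0@(4,2):SW a1@(1,1):NE a2@(2,3):SW a3@(1,3):E a4@(5,1):NE a5@(4,4):SW a6@(0,2):NW a7@(0,5):SE a8@(4,2):NE a9@(1,4):SE
t=2: a0@(3,3):NE a1@(0,2):NE a2@(3,2):SW a3@(1,4):E a4@(4,2):NE a5@(5,3):SW a6@(5,3):NE a7@(1,0):SE a8@(3,3):NE a9@(2,5):SE
t=3: a0@(2,4):NE a1@(5,3):NE a2@(2,3):NE a3@(1,5):E a4@(3,3):NE a5@(4,4):NE a6@(4,4):NE a7@(2,1):SE a8@(2,4):NE a9@(3,0):SE
t=4: a0@(1,5):NE a1@(4,4):NE a2@(1,4):NE a3@(0,0):NE a4@(2,4):NE a5@(3,5):NE a6@(3,5):NE a7@(3,2):SE a8@(1,5):NE a9@(4,1):SE
t=5: a0@(0,0):NE a1@(3,5):NE a2@(0,5):NE a3@(5,1):NE a4@(1,5):NE a5@(2,0):NE a6@(2,0):NE a7@(4,3):SE a8@(0,0):NE a9@(5,2):SE
t=6: a0@(5,1):NE a1@(2,0):NE a2@(5,0):NE a3@(4,2):NE a4@(0,0):NE a5@(1,1):NE a6@(1,1):NE a7@(5,4):SE a8@(5,1):NE a9@(0,3):SE
t=7: a0@(4,2):NE a1@(1,1):NE a2@(4,1):NE a3@(3,3):NE a4@(5,1):NE a5@(0,2):NE a6@(0,2):NE a7@(0,5):SE a8@(4,2):NE a9@(1,4):SE

..1..3
.1..3.
......
...1..
.11...
.1....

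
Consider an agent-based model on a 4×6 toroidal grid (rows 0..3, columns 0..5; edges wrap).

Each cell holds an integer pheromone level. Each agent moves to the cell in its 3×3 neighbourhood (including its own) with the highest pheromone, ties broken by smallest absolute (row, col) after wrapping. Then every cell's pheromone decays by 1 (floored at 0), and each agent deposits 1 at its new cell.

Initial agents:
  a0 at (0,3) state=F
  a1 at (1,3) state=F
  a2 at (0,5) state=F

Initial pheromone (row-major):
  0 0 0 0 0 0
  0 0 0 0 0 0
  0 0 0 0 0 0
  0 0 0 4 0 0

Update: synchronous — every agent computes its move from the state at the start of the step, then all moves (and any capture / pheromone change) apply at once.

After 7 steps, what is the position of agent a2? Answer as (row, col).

t=1: a0@(3,3) a1@(0,2) a2@(0,0) | pheromone: 1 0 1 0 0 0 / 0 0 0 0 0 0 / 0 0 0 0 0 0 / 0 0 0 4 0 0
t=2: a0@(3,3) a1@(3,3) a2@(0,0) | pheromone: 1 0 0 0 0 0 / 0 0 0 0 0 0 / 0 0 0 0 0 0 / 0 0 0 5 0 0
t=3: a0@(3,3) a1@(3,3) a2@(0,0) | pheromone: 1 0 0 0 0 0 / 0 0 0 0 0 0 / 0 0 0 0 0 0 / 0 0 0 6 0 0
t=4: a0@(3,3) a1@(3,3) a2@(0,0) | pheromone: 1 0 0 0 0 0 / 0 0 0 0 0 0 / 0 0 0 0 0 0 / 0 0 0 7 0 0
t=5: a0@(3,3) a1@(3,3) a2@(0,0) | pheromone: 1 0 0 0 0 0 / 0 0 0 0 0 0 / 0 0 0 0 0 0 / 0 0 0 8 0 0
t=6: a0@(3,3) a1@(3,3) a2@(0,0) | pheromone: 1 0 0 0 0 0 / 0 0 0 0 0 0 / 0 0 0 0 0 0 / 0 0 0 9 0 0
t=7: a0@(3,3) a1@(3,3) a2@(0,0) | pheromone: 1 0 0 0 0 0 / 0 0 0 0 0 0 / 0 0 0 0 0 0 / 0 0 0 10 0 0

(0, 0)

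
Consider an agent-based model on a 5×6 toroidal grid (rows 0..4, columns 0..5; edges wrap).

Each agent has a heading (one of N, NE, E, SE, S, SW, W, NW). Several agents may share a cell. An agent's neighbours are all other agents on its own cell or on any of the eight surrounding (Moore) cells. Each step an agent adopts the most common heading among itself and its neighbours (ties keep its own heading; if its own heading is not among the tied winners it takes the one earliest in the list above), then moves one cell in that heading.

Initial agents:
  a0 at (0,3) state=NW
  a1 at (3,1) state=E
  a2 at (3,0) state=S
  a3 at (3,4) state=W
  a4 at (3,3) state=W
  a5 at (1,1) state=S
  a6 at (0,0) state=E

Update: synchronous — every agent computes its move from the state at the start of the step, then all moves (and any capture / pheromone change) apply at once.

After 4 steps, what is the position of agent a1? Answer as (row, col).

(3, 5)

t=1: a0@(4,2):NW a1@(3,2):E a2@(4,0):S a3@(3,3):W a4@(3,2):W a5@(2,1):S a6@(0,1):E
t=2: a0@(4,3):E a1@(3,1):W a2@(0,0):S a3@(3,2):W a4@(3,1):W a5@(3,1):S a6@(0,2):E
t=3: a0@(4,4):E a1@(3,0):W a2@(1,0):S a3@(3,1):W a4@(3,0):W a5@(3,0):W a6@(0,3):E
t=4: a0@(4,5):E a1@(3,5):W a2@(2,0):S a3@(3,0):W a4@(3,5):W a5@(3,5):W a6@(0,4):E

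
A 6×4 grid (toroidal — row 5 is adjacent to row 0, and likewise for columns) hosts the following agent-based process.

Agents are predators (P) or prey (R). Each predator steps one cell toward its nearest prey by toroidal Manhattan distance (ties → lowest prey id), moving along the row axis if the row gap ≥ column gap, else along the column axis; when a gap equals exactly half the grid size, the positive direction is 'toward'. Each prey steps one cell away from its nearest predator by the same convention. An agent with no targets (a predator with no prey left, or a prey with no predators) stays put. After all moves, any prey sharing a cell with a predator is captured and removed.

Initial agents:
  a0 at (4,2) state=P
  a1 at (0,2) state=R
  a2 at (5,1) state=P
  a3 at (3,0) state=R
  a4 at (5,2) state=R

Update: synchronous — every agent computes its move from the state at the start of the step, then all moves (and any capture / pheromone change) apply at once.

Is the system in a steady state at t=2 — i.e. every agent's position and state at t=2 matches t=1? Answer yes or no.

t=1: a0@(5,2):P a1@(1,2):R a2@(5,2):P a3@(3,3):R a4@(0,2):R
t=2: a0@(0,2):P a1@(2,2):R a2@(0,2):P a3@(2,3):R a4@(1,2):R

no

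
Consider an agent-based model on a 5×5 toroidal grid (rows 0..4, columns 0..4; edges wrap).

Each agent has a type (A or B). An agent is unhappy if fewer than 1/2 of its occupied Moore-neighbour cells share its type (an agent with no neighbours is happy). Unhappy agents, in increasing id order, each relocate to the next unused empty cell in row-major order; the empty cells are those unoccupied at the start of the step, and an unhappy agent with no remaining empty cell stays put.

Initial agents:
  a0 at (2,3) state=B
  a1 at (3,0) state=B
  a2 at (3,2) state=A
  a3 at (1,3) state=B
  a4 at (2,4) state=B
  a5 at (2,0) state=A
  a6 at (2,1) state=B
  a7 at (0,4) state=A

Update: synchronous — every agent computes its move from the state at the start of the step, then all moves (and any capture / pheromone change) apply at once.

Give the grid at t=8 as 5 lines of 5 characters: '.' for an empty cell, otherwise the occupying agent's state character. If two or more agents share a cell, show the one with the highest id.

AAB..
A..B.
...BB
B....
.....

t=1: a0@(2,3):B a1@(3,0):B a2@(0,0):A a3@(1,3):B a4@(2,4):B a5@(0,1):A a6@(0,2):B a7@(0,3):A
t=2: a0@(2,3):B a1@(3,0):B a2@(0,0):A a3@(1,3):B a4@(2,4):B a5@(0,1):A a6@(0,4):B a7@(1,0):A
t=3: a0@(2,3):B a1@(3,0):B a2@(0,0):A a3@(1,3):B a4@(2,4):B a5@(0,1):A a6@(0,2):B a7@(1,0):A
t=4: (unchanged — steady state)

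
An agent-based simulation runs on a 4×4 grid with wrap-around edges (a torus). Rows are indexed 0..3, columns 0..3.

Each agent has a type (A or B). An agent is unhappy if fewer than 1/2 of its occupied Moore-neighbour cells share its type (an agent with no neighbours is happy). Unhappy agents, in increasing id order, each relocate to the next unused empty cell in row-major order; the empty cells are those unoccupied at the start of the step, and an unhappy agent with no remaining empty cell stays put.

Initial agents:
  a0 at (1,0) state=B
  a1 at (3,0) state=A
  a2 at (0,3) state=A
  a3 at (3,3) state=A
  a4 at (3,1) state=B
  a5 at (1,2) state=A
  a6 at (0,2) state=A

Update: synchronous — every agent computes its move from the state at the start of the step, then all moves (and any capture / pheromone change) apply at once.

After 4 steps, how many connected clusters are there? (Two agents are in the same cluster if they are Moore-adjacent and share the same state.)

t=1: a0@(0,0):B a1@(3,0):A a2@(0,3):A a3@(3,3):A a4@(0,1):B a5@(1,2):A a6@(0,2):A
t=2: a0@(1,0):B a1@(3,0):A a2@(0,3):A a3@(3,3):A a4@(1,1):B a5@(1,2):A a6@(0,2):A
t=3: a0@(1,0):B a1@(3,0):A a2@(0,3):A a3@(3,3):A a4@(0,0):B a5@(1,2):A a6@(0,2):A
t=4: a0@(1,0):B a1@(3,0):A a2@(0,3):A a3@(3,3):A a4@(0,1):B a5@(1,2):A a6@(0,2):A

2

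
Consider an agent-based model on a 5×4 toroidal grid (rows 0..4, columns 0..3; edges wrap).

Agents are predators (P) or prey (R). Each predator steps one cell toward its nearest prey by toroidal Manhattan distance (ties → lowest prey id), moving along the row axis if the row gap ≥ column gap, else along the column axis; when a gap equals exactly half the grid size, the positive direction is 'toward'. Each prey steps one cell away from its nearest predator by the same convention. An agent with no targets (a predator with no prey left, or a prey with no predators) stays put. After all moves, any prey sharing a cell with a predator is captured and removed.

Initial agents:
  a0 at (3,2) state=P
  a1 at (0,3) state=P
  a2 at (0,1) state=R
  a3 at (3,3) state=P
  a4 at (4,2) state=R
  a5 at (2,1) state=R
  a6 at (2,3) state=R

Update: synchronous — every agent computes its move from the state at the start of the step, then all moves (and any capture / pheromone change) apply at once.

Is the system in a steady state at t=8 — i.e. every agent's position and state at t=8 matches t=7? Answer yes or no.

no

t=1: a0@(4,2):P a1@(0,0):P a3@(2,3):P a4@(0,2):R a5@(1,1):R a6@(1,3):R
t=2: a0@(0,2):P a1@(0,1):P a3@(1,3):P a4@(1,2):R a5@(2,1):R a6@(0,3):R
t=3: a0@(1,2):P a1@(1,1):P a3@(1,2):P a4@(2,2):R a5@(3,1):R a6@(0,0):R
t=4: a0@(2,2):P a1@(2,1):P a3@(2,2):P a4@(3,2):R a5@(4,1):R a6@(4,0):R
t=5: a0@(3,2):P a1@(3,1):P a3@(3,2):P a4@(4,2):R a5@(0,1):R a6@(0,0):R
t=6: a0@(4,2):P a1@(4,1):P a3@(4,2):P a4@(0,2):R a5@(1,1):R a6@(1,0):R
t=7: a0@(0,2):P a1@(0,1):P a3@(0,2):P a4@(1,2):R a5@(2,1):R a6@(2,0):R
t=8: a0@(1,2):P a1@(1,1):P a3@(1,2):P a4@(2,2):R a5@(3,1):R a6@(3,0):R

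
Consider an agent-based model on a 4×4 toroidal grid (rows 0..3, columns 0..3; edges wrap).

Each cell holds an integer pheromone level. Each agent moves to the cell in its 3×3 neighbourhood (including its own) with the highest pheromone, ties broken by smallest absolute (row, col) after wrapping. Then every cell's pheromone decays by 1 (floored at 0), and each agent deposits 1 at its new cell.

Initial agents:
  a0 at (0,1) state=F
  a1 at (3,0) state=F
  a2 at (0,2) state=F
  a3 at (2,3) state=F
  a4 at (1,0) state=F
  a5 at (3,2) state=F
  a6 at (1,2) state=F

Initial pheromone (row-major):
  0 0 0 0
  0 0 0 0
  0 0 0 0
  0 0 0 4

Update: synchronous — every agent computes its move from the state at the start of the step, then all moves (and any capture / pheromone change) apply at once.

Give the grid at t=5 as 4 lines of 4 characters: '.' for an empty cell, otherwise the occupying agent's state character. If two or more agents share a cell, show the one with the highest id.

....
....
....
...F

t=1: a0@(0,0) a1@(3,3) a2@(3,3) a3@(3,3) a4@(0,0) a5@(3,3) a6@(0,1) | pheromone: 2 1 0 0 / 0 0 0 0 / 0 0 0 0 / 0 0 0 7
t=2: a0@(3,3) a1@(3,3) a2@(3,3) a3@(3,3) a4@(3,3) a5@(3,3) a6@(0,0) | pheromone: 2 0 0 0 / 0 0 0 0 / 0 0 0 0 / 0 0 0 12
t=3: a0@(3,3) a1@(3,3) a2@(3,3) a3@(3,3) a4@(3,3) a5@(3,3) a6@(3,3) | pheromone: 1 0 0 0 / 0 0 0 0 / 0 0 0 0 / 0 0 0 18
t=4: a0@(3,3) a1@(3,3) a2@(3,3) a3@(3,3) a4@(3,3) a5@(3,3) a6@(3,3) | pheromone: 0 0 0 0 / 0 0 0 0 / 0 0 0 0 / 0 0 0 24
t=5: a0@(3,3) a1@(3,3) a2@(3,3) a3@(3,3) a4@(3,3) a5@(3,3) a6@(3,3) | pheromone: 0 0 0 0 / 0 0 0 0 / 0 0 0 0 / 0 0 0 30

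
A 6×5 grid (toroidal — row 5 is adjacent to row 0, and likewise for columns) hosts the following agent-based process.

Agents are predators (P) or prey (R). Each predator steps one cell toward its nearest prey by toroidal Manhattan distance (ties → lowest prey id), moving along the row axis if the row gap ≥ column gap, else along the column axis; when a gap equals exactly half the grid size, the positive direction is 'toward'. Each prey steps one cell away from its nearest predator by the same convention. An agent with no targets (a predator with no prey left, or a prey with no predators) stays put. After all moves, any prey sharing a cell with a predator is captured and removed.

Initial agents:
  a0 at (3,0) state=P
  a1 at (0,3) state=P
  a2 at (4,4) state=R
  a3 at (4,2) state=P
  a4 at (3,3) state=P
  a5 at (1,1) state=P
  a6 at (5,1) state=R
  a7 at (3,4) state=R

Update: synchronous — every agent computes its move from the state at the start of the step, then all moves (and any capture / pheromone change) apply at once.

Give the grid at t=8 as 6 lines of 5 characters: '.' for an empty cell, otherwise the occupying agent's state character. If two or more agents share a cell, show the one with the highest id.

.....
.....
.....
.RP..
.....
PR...

t=1: a0@(3,4):P a1@(5,3):P a2@(5,4):R a3@(4,3):P a4@(3,4):P a5@(0,1):P a7@(3,3):R
t=2: a0@(3,3):P a1@(5,4):P a2@(5,0):R a3@(3,3):P a4@(3,3):P a5@(0,0):P a7@(3,2):R
t=3: a0@(3,2):P a1@(5,0):P a2@(5,1):R a3@(3,2):P a4@(3,2):P a5@(5,0):P a7@(3,1):R
t=4: a0@(3,1):P a1@(5,1):P a2@(5,2):R a3@(3,1):P a4@(3,1):P a5@(5,1):P a7@(3,0):R
t=5: a0@(3,0):P a1@(5,2):P a2@(5,3):R a3@(3,0):P a4@(3,0):P a5@(5,2):P a7@(3,4):R
t=6: a0@(3,4):P a1@(5,3):P a2@(5,4):R a3@(3,4):P a4@(3,4):P a5@(5,3):P a7@(3,3):R
t=7: a0@(3,3):P a1@(5,4):P a2@(5,0):R a3@(3,3):P a4@(3,3):P a5@(5,4):P a7@(3,2):R
t=8: a0@(3,2):P a1@(5,0):P a2@(5,1):R a3@(3,2):P a4@(3,2):P a5@(5,0):P a7@(3,1):R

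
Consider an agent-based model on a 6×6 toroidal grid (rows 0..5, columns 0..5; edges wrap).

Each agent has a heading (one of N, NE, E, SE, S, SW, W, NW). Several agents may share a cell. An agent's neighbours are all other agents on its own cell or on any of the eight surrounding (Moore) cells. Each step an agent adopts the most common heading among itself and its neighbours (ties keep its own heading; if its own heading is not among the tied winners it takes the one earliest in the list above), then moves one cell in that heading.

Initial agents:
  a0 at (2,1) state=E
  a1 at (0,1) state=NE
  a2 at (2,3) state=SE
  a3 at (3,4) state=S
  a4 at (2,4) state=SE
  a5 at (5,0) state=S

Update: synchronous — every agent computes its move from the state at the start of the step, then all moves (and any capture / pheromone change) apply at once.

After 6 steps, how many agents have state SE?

t=1: a0@(2,2):E a1@(5,2):NE a2@(3,4):SE a3@(4,5):SE a4@(3,5):SE a5@(0,0):S
t=2: a0@(2,3):E a1@(4,3):NE a2@(4,5):SE a3@(5,0):SE a4@(4,0):SE a5@(1,0):S
t=3: a0@(2,4):E a1@(3,4):NE a2@(5,0):SE a3@(0,1):SE a4@(5,1):SE a5@(2,0):S
t=4: a0@(2,5):E a1@(2,5):NE a2@(0,1):SE a3@(1,2):SE a4@(0,2):SE a5@(3,0):S
t=5: a0@(2,0):E a1@(1,0):NE a2@(1,2):SE a3@(2,3):SE a4@(1,3):SE a5@(4,0):S
t=6: a0@(2,1):E a1@(0,1):NE a2@(2,3):SE a3@(3,4):SE a4@(2,4):SE a5@(5,0):S

3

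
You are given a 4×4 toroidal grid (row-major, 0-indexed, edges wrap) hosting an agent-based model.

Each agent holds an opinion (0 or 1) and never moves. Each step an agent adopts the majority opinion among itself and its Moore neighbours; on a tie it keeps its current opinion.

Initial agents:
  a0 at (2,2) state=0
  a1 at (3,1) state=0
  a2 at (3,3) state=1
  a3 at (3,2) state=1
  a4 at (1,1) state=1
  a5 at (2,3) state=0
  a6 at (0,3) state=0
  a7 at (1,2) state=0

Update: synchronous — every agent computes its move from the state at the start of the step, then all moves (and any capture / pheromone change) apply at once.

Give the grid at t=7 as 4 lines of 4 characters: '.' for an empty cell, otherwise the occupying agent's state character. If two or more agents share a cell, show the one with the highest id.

...0
.00.
..00
.000

t=1: a0@(2,2):0 a1@(3,1):0 a2@(3,3):0 a3@(3,2):0 a4@(1,1):0 a5@(2,3):0 a6@(0,3):0 a7@(1,2):0
t=2: (unchanged — steady state)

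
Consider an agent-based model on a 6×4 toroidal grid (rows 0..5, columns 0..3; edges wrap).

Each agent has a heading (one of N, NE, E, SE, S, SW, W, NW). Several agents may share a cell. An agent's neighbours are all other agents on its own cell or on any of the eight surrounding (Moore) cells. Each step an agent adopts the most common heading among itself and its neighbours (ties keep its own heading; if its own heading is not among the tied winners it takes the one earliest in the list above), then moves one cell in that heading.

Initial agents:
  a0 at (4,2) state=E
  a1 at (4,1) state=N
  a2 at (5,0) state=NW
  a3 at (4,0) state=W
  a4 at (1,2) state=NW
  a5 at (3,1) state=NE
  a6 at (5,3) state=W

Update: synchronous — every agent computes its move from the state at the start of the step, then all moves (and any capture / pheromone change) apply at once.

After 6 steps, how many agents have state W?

t=1: a0@(4,3):E a1@(3,1):N a2@(5,3):W a3@(4,3):W a4@(0,1):NW a5@(2,2):NE a6@(5,2):W
t=2: a0@(4,2):W a1@(2,1):N a2@(5,2):W a3@(4,2):W a4@(5,0):NW a5@(1,3):NE a6@(5,1):W
t=3: a0@(4,1):W a1@(1,1):N a2@(5,1):W a3@(4,1):W a4@(4,3):NW a5@(0,0):NE a6@(5,0):W
t=4: a0@(4,0):W a1@(0,1):N a2@(5,0):W a3@(4,0):W a4@(3,2):NW a5@(0,3):W a6@(5,3):W
t=5: a0@(4,3):W a1@(5,1):N a2@(5,3):W a3@(4,3):W a4@(2,1):NW a5@(0,2):W a6@(5,2):W
t=6: a0@(4,2):W a1@(5,0):W a2@(5,2):W a3@(4,2):W a4@(1,0):NW a5@(0,1):W a6@(5,1):W

6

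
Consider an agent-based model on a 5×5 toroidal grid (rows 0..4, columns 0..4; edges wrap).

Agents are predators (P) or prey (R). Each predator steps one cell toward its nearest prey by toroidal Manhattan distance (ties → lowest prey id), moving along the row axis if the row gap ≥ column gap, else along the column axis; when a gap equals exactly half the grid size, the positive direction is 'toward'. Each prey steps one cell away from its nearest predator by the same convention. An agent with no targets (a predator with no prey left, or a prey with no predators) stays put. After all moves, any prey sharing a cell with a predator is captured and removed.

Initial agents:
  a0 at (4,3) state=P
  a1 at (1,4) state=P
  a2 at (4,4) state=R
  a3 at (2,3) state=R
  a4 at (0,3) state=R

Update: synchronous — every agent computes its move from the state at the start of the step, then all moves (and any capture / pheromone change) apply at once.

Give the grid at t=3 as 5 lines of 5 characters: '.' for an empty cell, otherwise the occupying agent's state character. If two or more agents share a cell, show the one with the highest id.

.....
...R.
.....
.....
PPR..

t=1: a0@(4,4):P a1@(0,4):P a2@(4,0):R a3@(1,3):R a4@(1,3):R
t=2: a0@(4,0):P a1@(4,4):P a2@(4,1):R a3@(2,3):R a4@(2,3):R
t=3: a0@(4,1):P a1@(4,0):P a2@(4,2):R a3@(1,3):R a4@(1,3):R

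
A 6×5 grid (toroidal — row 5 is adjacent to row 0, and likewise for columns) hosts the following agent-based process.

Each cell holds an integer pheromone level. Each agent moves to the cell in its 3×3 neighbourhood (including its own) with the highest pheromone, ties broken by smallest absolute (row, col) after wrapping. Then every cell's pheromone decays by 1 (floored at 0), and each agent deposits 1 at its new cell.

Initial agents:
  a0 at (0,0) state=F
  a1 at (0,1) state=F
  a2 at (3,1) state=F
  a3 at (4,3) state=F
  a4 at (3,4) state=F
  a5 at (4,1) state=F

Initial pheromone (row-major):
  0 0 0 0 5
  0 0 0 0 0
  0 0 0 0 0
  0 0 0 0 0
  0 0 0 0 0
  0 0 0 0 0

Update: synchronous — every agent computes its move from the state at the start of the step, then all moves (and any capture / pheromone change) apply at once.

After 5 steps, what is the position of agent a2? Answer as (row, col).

(2, 0)

t=1: a0@(0,4) a1@(0,0) a2@(2,0) a3@(3,2) a4@(2,0) a5@(3,0) | pheromone: 1 0 0 0 5 / 0 0 0 0 0 / 2 0 0 0 0 / 1 0 1 0 0 / 0 0 0 0 0 / 0 0 0 0 0
t=2: a0@(0,4) a1@(0,4) a2@(2,0) a3@(3,2) a4@(2,0) a5@(2,0) | pheromone: 0 0 0 0 6 / 0 0 0 0 0 / 4 0 0 0 0 / 0 0 1 0 0 / 0 0 0 0 0 / 0 0 0 0 0
t=3: a0@(0,4) a1@(0,4) a2@(2,0) a3@(3,2) a4@(2,0) a5@(2,0) | pheromone: 0 0 0 0 7 / 0 0 0 0 0 / 6 0 0 0 0 / 0 0 1 0 0 / 0 0 0 0 0 / 0 0 0 0 0
t=4: a0@(0,4) a1@(0,4) a2@(2,0) a3@(3,2) a4@(2,0) a5@(2,0) | pheromone: 0 0 0 0 8 / 0 0 0 0 0 / 8 0 0 0 0 / 0 0 1 0 0 / 0 0 0 0 0 / 0 0 0 0 0
t=5: a0@(0,4) a1@(0,4) a2@(2,0) a3@(3,2) a4@(2,0) a5@(2,0) | pheromone: 0 0 0 0 9 / 0 0 0 0 0 / 10 0 0 0 0 / 0 0 1 0 0 / 0 0 0 0 0 / 0 0 0 0 0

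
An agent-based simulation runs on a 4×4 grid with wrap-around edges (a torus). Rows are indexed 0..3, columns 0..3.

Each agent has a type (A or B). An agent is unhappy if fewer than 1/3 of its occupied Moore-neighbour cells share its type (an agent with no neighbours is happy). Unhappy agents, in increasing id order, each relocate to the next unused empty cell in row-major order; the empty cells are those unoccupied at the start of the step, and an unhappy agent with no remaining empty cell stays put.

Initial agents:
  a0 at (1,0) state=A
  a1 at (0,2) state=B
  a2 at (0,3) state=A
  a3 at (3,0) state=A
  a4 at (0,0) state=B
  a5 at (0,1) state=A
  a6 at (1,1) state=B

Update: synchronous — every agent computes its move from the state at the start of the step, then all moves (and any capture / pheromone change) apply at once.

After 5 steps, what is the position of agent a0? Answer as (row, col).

t=1: a0@(1,0):A a1@(0,2):B a2@(0,3):A a3@(3,0):A a4@(1,2):B a5@(0,1):A a6@(1,1):B
t=2: (unchanged — steady state)

(1, 0)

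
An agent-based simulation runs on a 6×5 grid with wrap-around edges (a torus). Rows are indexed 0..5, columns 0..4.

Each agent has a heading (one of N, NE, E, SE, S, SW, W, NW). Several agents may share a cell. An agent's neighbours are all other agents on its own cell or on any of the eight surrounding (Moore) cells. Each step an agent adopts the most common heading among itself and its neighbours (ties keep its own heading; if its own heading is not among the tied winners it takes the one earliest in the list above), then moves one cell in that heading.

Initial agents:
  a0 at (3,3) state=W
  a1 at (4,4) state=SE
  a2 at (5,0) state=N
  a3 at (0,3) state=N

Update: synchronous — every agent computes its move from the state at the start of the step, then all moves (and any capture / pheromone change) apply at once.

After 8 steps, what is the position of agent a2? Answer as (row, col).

(3, 0)

t=1: a0@(3,2):W a1@(5,0):SE a2@(4,0):N a3@(5,3):N
t=2: a0@(3,1):W a1@(0,1):SE a2@(3,0):N a3@(4,3):N
t=3: a0@(3,0):W a1@(1,2):SE a2@(2,0):N a3@(3,3):N
t=4: a0@(3,4):W a1@(2,3):SE a2@(1,0):N a3@(2,3):N
t=5: a0@(3,3):W a1@(3,4):SE a2@(0,0):N a3@(1,3):N
t=6: a0@(3,2):W a1@(4,0):SE a2@(5,0):N a3@(0,3):N
t=7: a0@(3,1):W a1@(5,1):SE a2@(4,0):N a3@(5,3):N
t=8: a0@(3,0):W a1@(0,2):SE a2@(3,0):N a3@(4,3):N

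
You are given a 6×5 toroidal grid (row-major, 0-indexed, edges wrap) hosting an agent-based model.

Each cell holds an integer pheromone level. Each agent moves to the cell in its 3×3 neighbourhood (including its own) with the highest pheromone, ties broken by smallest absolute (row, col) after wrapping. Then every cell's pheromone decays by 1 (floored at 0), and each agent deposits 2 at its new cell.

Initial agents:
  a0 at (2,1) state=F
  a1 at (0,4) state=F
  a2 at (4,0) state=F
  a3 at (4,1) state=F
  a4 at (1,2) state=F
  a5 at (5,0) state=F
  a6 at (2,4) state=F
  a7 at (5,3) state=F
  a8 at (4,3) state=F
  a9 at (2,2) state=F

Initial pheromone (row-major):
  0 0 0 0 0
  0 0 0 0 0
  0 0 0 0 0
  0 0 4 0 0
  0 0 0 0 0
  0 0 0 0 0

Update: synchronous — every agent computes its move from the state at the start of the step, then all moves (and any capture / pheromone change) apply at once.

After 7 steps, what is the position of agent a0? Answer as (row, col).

(3, 2)

t=1: a0@(3,2) a1@(0,0) a2@(3,0) a3@(3,2) a4@(0,1) a5@(0,0) a6@(1,0) a7@(0,2) a8@(3,2) a9@(3,2) | pheromone: 4 2 2 0 0 / 2 0 0 0 0 / 0 0 0 0 0 / 2 0 11 0 0 / 0 0 0 0 0 / 0 0 0 0 0
t=2: a0@(3,2) a1@(0,0) a2@(3,0) a3@(3,2) a4@(0,0) a5@(0,0) a6@(0,0) a7@(0,1) a8@(3,2) a9@(3,2) | pheromone: 11 3 1 0 0 / 1 0 0 0 0 / 0 0 0 0 0 / 3 0 18 0 0 / 0 0 0 0 0 / 0 0 0 0 0
t=3: a0@(3,2) a1@(0,0) a2@(3,0) a3@(3,2) a4@(0,0) a5@(0,0) a6@(0,0) a7@(0,0) a8@(3,2) a9@(3,2) | pheromone: 20 2 0 0 0 / 0 0 0 0 0 / 0 0 0 0 0 / 4 0 25 0 0 / 0 0 0 0 0 / 0 0 0 0 0
t=4: a0@(3,2) a1@(0,0) a2@(3,0) a3@(3,2) a4@(0,0) a5@(0,0) a6@(0,0) a7@(0,0) a8@(3,2) a9@(3,2) | pheromone: 29 1 0 0 0 / 0 0 0 0 0 / 0 0 0 0 0 / 5 0 32 0 0 / 0 0 0 0 0 / 0 0 0 0 0
t=5: a0@(3,2) a1@(0,0) a2@(3,0) a3@(3,2) a4@(0,0) a5@(0,0) a6@(0,0) a7@(0,0) a8@(3,2) a9@(3,2) | pheromone: 38 0 0 0 0 / 0 0 0 0 0 / 0 0 0 0 0 / 6 0 39 0 0 / 0 0 0 0 0 / 0 0 0 0 0
t=6: a0@(3,2) a1@(0,0) a2@(3,0) a3@(3,2) a4@(0,0) a5@(0,0) a6@(0,0) a7@(0,0) a8@(3,2) a9@(3,2) | pheromone: 47 0 0 0 0 / 0 0 0 0 0 / 0 0 0 0 0 / 7 0 46 0 0 / 0 0 0 0 0 / 0 0 0 0 0
t=7: a0@(3,2) a1@(0,0) a2@(3,0) a3@(3,2) a4@(0,0) a5@(0,0) a6@(0,0) a7@(0,0) a8@(3,2) a9@(3,2) | pheromone: 56 0 0 0 0 / 0 0 0 0 0 / 0 0 0 0 0 / 8 0 53 0 0 / 0 0 0 0 0 / 0 0 0 0 0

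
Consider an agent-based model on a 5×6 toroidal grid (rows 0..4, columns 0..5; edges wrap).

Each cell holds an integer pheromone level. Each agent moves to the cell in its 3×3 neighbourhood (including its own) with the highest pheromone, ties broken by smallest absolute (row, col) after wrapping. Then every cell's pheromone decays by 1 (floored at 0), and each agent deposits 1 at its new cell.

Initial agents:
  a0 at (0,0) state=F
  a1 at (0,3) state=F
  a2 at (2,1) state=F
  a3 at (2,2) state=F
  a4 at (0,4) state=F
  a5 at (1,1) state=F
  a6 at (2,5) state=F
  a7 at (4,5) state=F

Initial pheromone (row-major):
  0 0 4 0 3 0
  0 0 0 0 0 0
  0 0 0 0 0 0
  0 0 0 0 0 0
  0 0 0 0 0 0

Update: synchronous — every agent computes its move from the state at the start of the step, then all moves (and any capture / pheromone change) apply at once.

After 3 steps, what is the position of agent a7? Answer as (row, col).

(0, 4)

t=1: a0@(0,0) a1@(0,2) a2@(1,0) a3@(1,1) a4@(0,4) a5@(0,2) a6@(1,0) a7@(0,4) | pheromone: 1 0 5 0 4 0 / 2 1 0 0 0 0 / 0 0 0 0 0 0 / 0 0 0 0 0 0 / 0 0 0 0 0 0
t=2: a0@(1,0) a1@(0,2) a2@(1,0) a3@(0,2) a4@(0,4) a5@(0,2) a6@(1,0) a7@(0,4) | pheromone: 0 0 7 0 5 0 / 4 0 0 0 0 0 / 0 0 0 0 0 0 / 0 0 0 0 0 0 / 0 0 0 0 0 0
t=3: a0@(1,0) a1@(0,2) a2@(1,0) a3@(0,2) a4@(0,4) a5@(0,2) a6@(1,0) a7@(0,4) | pheromone: 0 0 9 0 6 0 / 6 0 0 0 0 0 / 0 0 0 0 0 0 / 0 0 0 0 0 0 / 0 0 0 0 0 0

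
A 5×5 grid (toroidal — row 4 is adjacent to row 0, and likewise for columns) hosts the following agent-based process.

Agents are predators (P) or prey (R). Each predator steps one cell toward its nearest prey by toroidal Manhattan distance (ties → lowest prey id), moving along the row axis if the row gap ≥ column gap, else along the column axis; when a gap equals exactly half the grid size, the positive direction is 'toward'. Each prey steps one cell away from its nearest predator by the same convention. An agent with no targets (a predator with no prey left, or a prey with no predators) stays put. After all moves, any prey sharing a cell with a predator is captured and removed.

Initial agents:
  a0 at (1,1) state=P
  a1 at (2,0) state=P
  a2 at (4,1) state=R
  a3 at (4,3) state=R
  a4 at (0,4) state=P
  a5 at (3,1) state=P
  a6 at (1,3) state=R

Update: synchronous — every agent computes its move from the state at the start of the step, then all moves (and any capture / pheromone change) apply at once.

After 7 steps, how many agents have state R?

t=1: a0@(0,1):P a1@(3,0):P a3@(3,3):R a4@(4,4):P a5@(4,1):P a6@(1,4):R
t=2: a0@(0,0):P a1@(3,4):P a3@(3,2):R a4@(3,4):P a5@(4,2):P a6@(2,4):R
t=3: a0@(1,0):P a1@(2,4):P a3@(2,2):R a4@(2,4):P a5@(3,2):P a6@(1,4):R
t=4: a0@(1,4):P a1@(1,4):P a3@(1,2):R a4@(1,4):P a5@(2,2):P a6@(1,3):R
t=5: a0@(1,3):P a1@(1,3):P a3@(0,2):R a4@(1,3):P a5@(1,2):P
t=6: a0@(0,3):P a1@(0,3):P a3@(4,2):R a4@(0,3):P a5@(0,2):P
t=7: a0@(4,3):P a1@(4,3):P a3@(3,2):R a4@(4,3):P a5@(4,2):P

1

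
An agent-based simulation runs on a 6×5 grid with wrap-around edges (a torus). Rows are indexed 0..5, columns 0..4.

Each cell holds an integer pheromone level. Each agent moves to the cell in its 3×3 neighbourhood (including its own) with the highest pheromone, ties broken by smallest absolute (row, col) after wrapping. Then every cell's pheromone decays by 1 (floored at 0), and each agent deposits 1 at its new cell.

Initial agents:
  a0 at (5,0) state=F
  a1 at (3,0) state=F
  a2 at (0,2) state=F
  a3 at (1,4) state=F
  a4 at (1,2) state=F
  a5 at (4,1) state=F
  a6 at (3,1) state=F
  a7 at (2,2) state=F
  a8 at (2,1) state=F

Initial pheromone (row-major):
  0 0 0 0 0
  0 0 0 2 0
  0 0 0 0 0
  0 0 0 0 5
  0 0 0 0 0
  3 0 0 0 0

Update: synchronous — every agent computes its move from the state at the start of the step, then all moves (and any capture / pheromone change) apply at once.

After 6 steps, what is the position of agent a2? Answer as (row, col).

(1, 3)

t=1: a0@(5,0) a1@(3,4) a2@(1,3) a3@(1,3) a4@(1,3) a5@(5,0) a6@(2,0) a7@(1,3) a8@(1,0) | pheromone: 0 0 0 0 0 / 1 0 0 5 0 / 1 0 0 0 0 / 0 0 0 0 5 / 0 0 0 0 0 / 4 0 0 0 0
t=2: a0@(5,0) a1@(3,4) a2@(1,3) a3@(1,3) a4@(1,3) a5@(5,0) a6@(3,4) a7@(1,3) a8@(1,0) | pheromone: 0 0 0 0 0 / 1 0 0 8 0 / 0 0 0 0 0 / 0 0 0 0 6 / 0 0 0 0 0 / 5 0 0 0 0
t=3: a0@(5,0) a1@(3,4) a2@(1,3) a3@(1,3) a4@(1,3) a5@(5,0) a6@(3,4) a7@(1,3) a8@(1,0) | pheromone: 0 0 0 0 0 / 1 0 0 11 0 / 0 0 0 0 0 / 0 0 0 0 7 / 0 0 0 0 0 / 6 0 0 0 0
t=4: a0@(5,0) a1@(3,4) a2@(1,3) a3@(1,3) a4@(1,3) a5@(5,0) a6@(3,4) a7@(1,3) a8@(1,0) | pheromone: 0 0 0 0 0 / 1 0 0 14 0 / 0 0 0 0 0 / 0 0 0 0 8 / 0 0 0 0 0 / 7 0 0 0 0
t=5: a0@(5,0) a1@(3,4) a2@(1,3) a3@(1,3) a4@(1,3) a5@(5,0) a6@(3,4) a7@(1,3) a8@(1,0) | pheromone: 0 0 0 0 0 / 1 0 0 17 0 / 0 0 0 0 0 / 0 0 0 0 9 / 0 0 0 0 0 / 8 0 0 0 0
t=6: a0@(5,0) a1@(3,4) a2@(1,3) a3@(1,3) a4@(1,3) a5@(5,0) a6@(3,4) a7@(1,3) a8@(1,0) | pheromone: 0 0 0 0 0 / 1 0 0 20 0 / 0 0 0 0 0 / 0 0 0 0 10 / 0 0 0 0 0 / 9 0 0 0 0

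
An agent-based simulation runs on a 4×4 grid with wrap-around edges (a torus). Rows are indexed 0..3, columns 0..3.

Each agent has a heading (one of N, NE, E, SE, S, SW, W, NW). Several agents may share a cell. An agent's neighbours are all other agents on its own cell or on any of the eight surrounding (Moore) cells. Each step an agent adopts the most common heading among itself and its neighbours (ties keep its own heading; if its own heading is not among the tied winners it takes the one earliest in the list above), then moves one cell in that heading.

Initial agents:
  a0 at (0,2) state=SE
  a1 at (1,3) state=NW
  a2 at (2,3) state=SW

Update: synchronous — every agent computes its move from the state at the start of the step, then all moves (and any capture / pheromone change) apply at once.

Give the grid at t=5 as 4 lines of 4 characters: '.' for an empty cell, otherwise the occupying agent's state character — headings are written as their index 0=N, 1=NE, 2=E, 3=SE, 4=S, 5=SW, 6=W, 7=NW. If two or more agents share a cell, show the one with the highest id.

..7.
...3
....
..5.

t=1: a0@(1,3):SE a1@(0,2):NW a2@(3,2):SW
t=2: a0@(2,0):SE a1@(3,1):NW a2@(0,1):SW
t=3: a0@(3,1):SE a1@(2,0):NW a2@(1,0):SW
t=4: a0@(0,2):SE a1@(1,3):NW a2@(2,3):SW
t=5: a0@(1,3):SE a1@(0,2):NW a2@(3,2):SW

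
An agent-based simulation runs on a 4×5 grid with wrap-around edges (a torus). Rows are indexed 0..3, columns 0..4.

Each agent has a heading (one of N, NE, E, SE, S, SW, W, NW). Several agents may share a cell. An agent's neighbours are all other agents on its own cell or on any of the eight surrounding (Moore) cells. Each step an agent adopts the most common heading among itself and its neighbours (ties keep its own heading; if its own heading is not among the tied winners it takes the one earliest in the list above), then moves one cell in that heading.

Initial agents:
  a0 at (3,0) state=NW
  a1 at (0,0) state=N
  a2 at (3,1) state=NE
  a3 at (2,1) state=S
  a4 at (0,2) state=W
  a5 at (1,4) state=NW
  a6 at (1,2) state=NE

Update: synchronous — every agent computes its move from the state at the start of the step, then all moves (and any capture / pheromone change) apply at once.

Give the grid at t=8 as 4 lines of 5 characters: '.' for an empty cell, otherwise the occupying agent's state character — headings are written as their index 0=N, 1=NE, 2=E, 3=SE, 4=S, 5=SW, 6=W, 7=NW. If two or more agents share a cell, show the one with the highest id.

1...1
1....
....1
....1

t=1: a0@(2,4):NW a1@(3,4):NW a2@(2,2):NE a3@(1,2):NE a4@(3,3):NE a5@(0,3):NW a6@(0,3):NE
t=2: a0@(1,3):NW a1@(2,3):NW a2@(1,3):NE a3@(0,3):NE a4@(2,4):NE a5@(3,4):NE a6@(3,4):NE
t=3: a0@(0,4):NE a1@(1,4):NE a2@(0,4):NE a3@(3,4):NE a4@(1,0):NE a5@(2,0):NE a6@(2,0):NE
t=4: a0@(3,0):NE a1@(0,0):NE a2@(3,0):NE a3@(2,0):NE a4@(0,1):NE a5@(1,1):NE a6@(1,1):NE
t=5: a0@(2,1):NE a1@(3,1):NE a2@(2,1):NE a3@(1,1):NE a4@(3,2):NE a5@(0,2):NE a6@(0,2):NE
t=6: a0@(1,2):NE a1@(2,2):NE a2@(1,2):NE a3@(0,2):NE a4@(2,3):NE a5@(3,3):NE a6@(3,3):NE
t=7: a0@(0,3):NE a1@(1,3):NE a2@(0,3):NE a3@(3,3):NE a4@(1,4):NE a5@(2,4):NE a6@(2,4):NE
t=8: a0@(3,4):NE a1@(0,4):NE a2@(3,4):NE a3@(2,4):NE a4@(0,0):NE a5@(1,0):NE a6@(1,0):NE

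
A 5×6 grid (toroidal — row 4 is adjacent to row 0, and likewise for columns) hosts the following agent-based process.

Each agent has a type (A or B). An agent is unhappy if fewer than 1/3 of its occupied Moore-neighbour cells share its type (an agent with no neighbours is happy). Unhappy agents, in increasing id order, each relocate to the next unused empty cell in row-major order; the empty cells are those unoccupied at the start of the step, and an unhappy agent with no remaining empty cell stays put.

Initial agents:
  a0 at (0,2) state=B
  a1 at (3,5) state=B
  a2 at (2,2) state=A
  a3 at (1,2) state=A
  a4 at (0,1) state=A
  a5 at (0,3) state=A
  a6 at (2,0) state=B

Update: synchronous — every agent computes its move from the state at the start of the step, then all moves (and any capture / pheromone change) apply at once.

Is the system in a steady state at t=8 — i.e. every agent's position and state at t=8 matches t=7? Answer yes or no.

t=1: a0@(0,0):B a1@(3,5):B a2@(2,2):A a3@(1,2):A a4@(0,1):A a5@(0,3):A a6@(2,0):B
t=2: a0@(0,2):B a1@(3,5):B a2@(2,2):A a3@(1,2):A a4@(0,1):A a5@(0,3):A a6@(2,0):B
t=3: a0@(0,0):B a1@(3,5):B a2@(2,2):A a3@(1,2):A a4@(0,1):A a5@(0,3):A a6@(2,0):B
t=4: a0@(0,2):B a1@(3,5):B a2@(2,2):A a3@(1,2):A a4@(0,1):A a5@(0,3):A a6@(2,0):B
t=5: a0@(0,0):B a1@(3,5):B a2@(2,2):A a3@(1,2):A a4@(0,1):A a5@(0,3):A a6@(2,0):B
t=6: a0@(0,2):B a1@(3,5):B a2@(2,2):A a3@(1,2):A a4@(0,1):A a5@(0,3):A a6@(2,0):B
t=7: a0@(0,0):B a1@(3,5):B a2@(2,2):A a3@(1,2):A a4@(0,1):A a5@(0,3):A a6@(2,0):B
t=8: a0@(0,2):B a1@(3,5):B a2@(2,2):A a3@(1,2):A a4@(0,1):A a5@(0,3):A a6@(2,0):B

no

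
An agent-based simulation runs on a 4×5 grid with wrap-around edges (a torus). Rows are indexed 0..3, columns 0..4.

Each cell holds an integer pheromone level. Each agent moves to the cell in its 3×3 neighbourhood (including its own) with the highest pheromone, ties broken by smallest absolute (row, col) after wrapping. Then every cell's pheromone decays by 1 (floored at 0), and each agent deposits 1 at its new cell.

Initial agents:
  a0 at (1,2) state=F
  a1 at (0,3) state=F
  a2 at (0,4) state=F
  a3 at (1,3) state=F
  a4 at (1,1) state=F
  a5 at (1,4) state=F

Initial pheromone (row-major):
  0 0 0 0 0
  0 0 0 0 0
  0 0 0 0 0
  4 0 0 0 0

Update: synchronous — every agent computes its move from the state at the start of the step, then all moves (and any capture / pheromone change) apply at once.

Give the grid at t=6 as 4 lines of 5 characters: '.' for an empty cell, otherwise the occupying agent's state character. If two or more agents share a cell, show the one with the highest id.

t=1: a0@(0,1) a1@(0,2) a2@(3,0) a3@(0,2) a4@(0,0) a5@(0,0) | pheromone: 2 1 2 0 0 / 0 0 0 0 0 / 0 0 0 0 0 / 4 0 0 0 0
t=2: a0@(3,0) a1@(0,2) a2@(3,0) a3@(0,2) a4@(3,0) a5@(3,0) | pheromone: 1 0 3 0 0 / 0 0 0 0 0 / 0 0 0 0 0 / 7 0 0 0 0
t=3: a0@(3,0) a1@(0,2) a2@(3,0) a3@(0,2) a4@(3,0) a5@(3,0) | pheromone: 0 0 4 0 0 / 0 0 0 0 0 / 0 0 0 0 0 / 10 0 0 0 0
t=4: a0@(3,0) a1@(0,2) a2@(3,0) a3@(0,2) a4@(3,0) a5@(3,0) | pheromone: 0 0 5 0 0 / 0 0 0 0 0 / 0 0 0 0 0 / 13 0 0 0 0
t=5: a0@(3,0) a1@(0,2) a2@(3,0) a3@(0,2) a4@(3,0) a5@(3,0) | pheromone: 0 0 6 0 0 / 0 0 0 0 0 / 0 0 0 0 0 / 16 0 0 0 0
t=6: a0@(3,0) a1@(0,2) a2@(3,0) a3@(0,2) a4@(3,0) a5@(3,0) | pheromone: 0 0 7 0 0 / 0 0 0 0 0 / 0 0 0 0 0 / 19 0 0 0 0

..F..
.....
.....
F....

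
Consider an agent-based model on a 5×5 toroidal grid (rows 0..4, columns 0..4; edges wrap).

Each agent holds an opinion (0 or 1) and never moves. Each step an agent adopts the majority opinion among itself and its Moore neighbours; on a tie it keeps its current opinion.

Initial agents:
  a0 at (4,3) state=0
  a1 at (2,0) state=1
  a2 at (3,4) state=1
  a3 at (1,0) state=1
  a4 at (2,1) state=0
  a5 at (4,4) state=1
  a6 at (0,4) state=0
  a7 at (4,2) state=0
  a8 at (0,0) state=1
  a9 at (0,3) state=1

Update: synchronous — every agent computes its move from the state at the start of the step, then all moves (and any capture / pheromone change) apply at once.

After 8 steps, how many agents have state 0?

t=1: a0@(4,3):0 a1@(2,0):1 a2@(3,4):1 a3@(1,0):1 a4@(2,1):1 a5@(4,4):1 a6@(0,4):1 a7@(4,2):0 a8@(0,0):1 a9@(0,3):0
t=2: (unchanged — steady state)

3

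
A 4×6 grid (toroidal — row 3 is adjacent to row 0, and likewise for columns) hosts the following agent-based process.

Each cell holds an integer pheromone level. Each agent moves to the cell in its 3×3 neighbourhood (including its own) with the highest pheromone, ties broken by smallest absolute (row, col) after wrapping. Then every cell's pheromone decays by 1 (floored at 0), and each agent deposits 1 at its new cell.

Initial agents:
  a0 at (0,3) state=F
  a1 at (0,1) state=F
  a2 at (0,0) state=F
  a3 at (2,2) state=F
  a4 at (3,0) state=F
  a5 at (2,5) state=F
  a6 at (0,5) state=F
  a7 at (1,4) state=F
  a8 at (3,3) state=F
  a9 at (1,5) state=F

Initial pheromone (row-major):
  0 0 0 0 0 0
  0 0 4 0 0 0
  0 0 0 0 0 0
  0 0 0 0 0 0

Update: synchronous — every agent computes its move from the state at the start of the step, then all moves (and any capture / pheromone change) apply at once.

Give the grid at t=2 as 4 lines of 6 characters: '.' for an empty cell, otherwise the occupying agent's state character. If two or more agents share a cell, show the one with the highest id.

t=1: a0@(1,2) a1@(1,2) a2@(0,0) a3@(1,2) a4@(0,0) a5@(1,0) a6@(0,0) a7@(0,3) a8@(0,2) a9@(0,0) | pheromone: 4 0 1 1 0 0 / 1 0 6 0 0 0 / 0 0 0 0 0 0 / 0 0 0 0 0 0
t=2: a0@(1,2) a1@(1,2) a2@(0,0) a3@(1,2) a4@(0,0) a5@(0,0) a6@(0,0) a7@(1,2) a8@(1,2) a9@(0,0) | pheromone: 8 0 0 0 0 0 / 0 0 10 0 0 0 / 0 0 0 0 0 0 / 0 0 0 0 0 0

F.....
..F...
......
......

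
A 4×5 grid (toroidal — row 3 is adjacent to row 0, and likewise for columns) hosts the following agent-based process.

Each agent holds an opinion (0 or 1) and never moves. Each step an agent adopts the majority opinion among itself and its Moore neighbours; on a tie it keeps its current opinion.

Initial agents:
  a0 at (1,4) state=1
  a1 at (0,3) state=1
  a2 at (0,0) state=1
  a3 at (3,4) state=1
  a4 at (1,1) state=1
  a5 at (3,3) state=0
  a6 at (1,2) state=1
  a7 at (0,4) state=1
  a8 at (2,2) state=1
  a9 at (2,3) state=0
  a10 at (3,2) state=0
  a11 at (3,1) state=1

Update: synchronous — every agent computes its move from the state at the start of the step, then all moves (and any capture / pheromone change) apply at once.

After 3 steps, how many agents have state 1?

12

t=1: a0@(1,4):1 a1@(0,3):1 a2@(0,0):1 a3@(3,4):1 a4@(1,1):1 a5@(3,3):1 a6@(1,2):1 a7@(0,4):1 a8@(2,2):1 a9@(2,3):1 a10@(3,2):0 a11@(3,1):1
t=2: a0@(1,4):1 a1@(0,3):1 a2@(0,0):1 a3@(3,4):1 a4@(1,1):1 a5@(3,3):1 a6@(1,2):1 a7@(0,4):1 a8@(2,2):1 a9@(2,3):1 a10@(3,2):1 a11@(3,1):1
t=3: (unchanged — steady state)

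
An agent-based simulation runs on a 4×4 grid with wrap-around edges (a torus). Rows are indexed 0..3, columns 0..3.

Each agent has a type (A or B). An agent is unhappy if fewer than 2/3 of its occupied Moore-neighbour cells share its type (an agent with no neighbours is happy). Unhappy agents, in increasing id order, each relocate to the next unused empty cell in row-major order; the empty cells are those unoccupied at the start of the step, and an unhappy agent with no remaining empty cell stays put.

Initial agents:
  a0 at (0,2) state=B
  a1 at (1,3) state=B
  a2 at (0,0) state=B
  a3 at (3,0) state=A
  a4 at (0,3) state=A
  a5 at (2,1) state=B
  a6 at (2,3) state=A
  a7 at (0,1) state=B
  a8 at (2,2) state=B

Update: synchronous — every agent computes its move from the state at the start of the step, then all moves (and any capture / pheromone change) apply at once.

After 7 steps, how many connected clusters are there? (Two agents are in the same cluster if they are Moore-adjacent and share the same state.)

t=1: a0@(0,2):B a1@(1,0):B a2@(1,1):B a3@(1,2):A a4@(2,0):A a5@(3,1):B a6@(3,2):A a7@(0,1):B a8@(2,2):B
t=2: a0@(0,0):B a1@(1,0):B a2@(1,1):B a3@(0,3):A a4@(1,3):A a5@(2,1):B a6@(2,3):A a7@(0,1):B a8@(3,0):B
t=3: a0@(0,0):B a1@(0,2):B a2@(1,1):B a3@(1,2):A a4@(2,0):A a5@(2,1):B a6@(2,2):A a7@(0,1):B a8@(3,1):B
t=4: a0@(0,0):B a1@(0,2):B a2@(0,3):B a3@(1,0):A a4@(1,3):A a5@(2,3):B a6@(3,0):A a7@(0,1):B a8@(3,1):B
t=5: a0@(1,1):B a1@(0,2):B a2@(1,2):B a3@(2,0):A a4@(2,1):A a5@(2,2):B a6@(3,2):A a7@(3,3):B a8@(3,1):B
t=6: a0@(0,0):B a1@(0,2):B a2@(1,2):B a3@(0,1):A a4@(0,3):A a5@(2,2):B a6@(1,0):A a7@(1,3):B a8@(2,3):B
t=7: a0@(1,1):B a1@(2,0):B a2@(1,2):B a3@(2,1):A a4@(3,0):A a5@(2,2):B a6@(3,1):A a7@(1,3):B a8@(2,3):B

2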